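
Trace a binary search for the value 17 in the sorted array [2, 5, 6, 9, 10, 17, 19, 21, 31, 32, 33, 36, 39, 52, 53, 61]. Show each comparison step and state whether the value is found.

Binary search for 17 in [2, 5, 6, 9, 10, 17, 19, 21, 31, 32, 33, 36, 39, 52, 53, 61]:

lo=0, hi=15, mid=7, arr[mid]=21 -> 21 > 17, search left half
lo=0, hi=6, mid=3, arr[mid]=9 -> 9 < 17, search right half
lo=4, hi=6, mid=5, arr[mid]=17 -> Found target at index 5!

Binary search finds 17 at index 5 after 3 comparisons. The search repeatedly halves the search space by comparing with the middle element.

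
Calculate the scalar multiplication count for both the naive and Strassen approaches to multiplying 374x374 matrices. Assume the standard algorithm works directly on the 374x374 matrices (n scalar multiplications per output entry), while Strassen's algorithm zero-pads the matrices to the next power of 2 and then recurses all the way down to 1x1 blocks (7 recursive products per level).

Matrix multiplication for 374x374 matrices:

Strassen's algorithm requires power-of-2 dimensions. Pad 374x374 to 512x512 (next power of 2).

Standard algorithm: 374^3 = 52313624 multiplications
Strassen's algorithm: 7^(log2(512)) = 7^9 = 40353607 multiplications
Savings: 52313624 - 40353607 = 11960017 multiplications

Standard: 52313624 multiplications (374^3). Strassen: 40353607 multiplications (7^9, after padding to 512x512). Strassen reduces 8 recursive multiplications to 7 at each level.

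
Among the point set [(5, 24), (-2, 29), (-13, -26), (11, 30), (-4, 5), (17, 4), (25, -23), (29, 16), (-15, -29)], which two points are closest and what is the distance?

Computing all pairwise distances among 9 points:

d((5, 24), (-2, 29)) = 8.6023
d((5, 24), (-13, -26)) = 53.1413
d((5, 24), (11, 30)) = 8.4853
d((5, 24), (-4, 5)) = 21.0238
d((5, 24), (17, 4)) = 23.3238
d((5, 24), (25, -23)) = 51.0784
d((5, 24), (29, 16)) = 25.2982
d((5, 24), (-15, -29)) = 56.648
d((-2, 29), (-13, -26)) = 56.0892
d((-2, 29), (11, 30)) = 13.0384
d((-2, 29), (-4, 5)) = 24.0832
d((-2, 29), (17, 4)) = 31.4006
d((-2, 29), (25, -23)) = 58.5918
d((-2, 29), (29, 16)) = 33.6155
d((-2, 29), (-15, -29)) = 59.439
d((-13, -26), (11, 30)) = 60.9262
d((-13, -26), (-4, 5)) = 32.28
d((-13, -26), (17, 4)) = 42.4264
d((-13, -26), (25, -23)) = 38.1182
d((-13, -26), (29, 16)) = 59.397
d((-13, -26), (-15, -29)) = 3.6056 <-- minimum
d((11, 30), (-4, 5)) = 29.1548
d((11, 30), (17, 4)) = 26.6833
d((11, 30), (25, -23)) = 54.8179
d((11, 30), (29, 16)) = 22.8035
d((11, 30), (-15, -29)) = 64.4748
d((-4, 5), (17, 4)) = 21.0238
d((-4, 5), (25, -23)) = 40.3113
d((-4, 5), (29, 16)) = 34.7851
d((-4, 5), (-15, -29)) = 35.7351
d((17, 4), (25, -23)) = 28.1603
d((17, 4), (29, 16)) = 16.9706
d((17, 4), (-15, -29)) = 45.9674
d((25, -23), (29, 16)) = 39.2046
d((25, -23), (-15, -29)) = 40.4475
d((29, 16), (-15, -29)) = 62.9365

Closest pair: (-13, -26) and (-15, -29) with distance 3.6056

The closest pair is (-13, -26) and (-15, -29) with Euclidean distance 3.6056. For 9 points, brute-force pairwise comparison is shown above. For large n, the divide-and-conquer algorithm (sort by x, recurse on halves, check the dividing strip) achieves O(n log n).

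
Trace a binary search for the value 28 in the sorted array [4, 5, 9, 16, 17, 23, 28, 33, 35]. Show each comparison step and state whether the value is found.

Binary search for 28 in [4, 5, 9, 16, 17, 23, 28, 33, 35]:

lo=0, hi=8, mid=4, arr[mid]=17 -> 17 < 28, search right half
lo=5, hi=8, mid=6, arr[mid]=28 -> Found target at index 6!

Binary search finds 28 at index 6 after 2 comparisons. The search repeatedly halves the search space by comparing with the middle element.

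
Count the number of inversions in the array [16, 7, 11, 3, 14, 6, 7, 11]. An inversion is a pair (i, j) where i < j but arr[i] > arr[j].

Finding inversions in [16, 7, 11, 3, 14, 6, 7, 11]:

(0, 1): arr[0]=16 > arr[1]=7
(0, 2): arr[0]=16 > arr[2]=11
(0, 3): arr[0]=16 > arr[3]=3
(0, 4): arr[0]=16 > arr[4]=14
(0, 5): arr[0]=16 > arr[5]=6
(0, 6): arr[0]=16 > arr[6]=7
(0, 7): arr[0]=16 > arr[7]=11
(1, 3): arr[1]=7 > arr[3]=3
(1, 5): arr[1]=7 > arr[5]=6
(2, 3): arr[2]=11 > arr[3]=3
(2, 5): arr[2]=11 > arr[5]=6
(2, 6): arr[2]=11 > arr[6]=7
(4, 5): arr[4]=14 > arr[5]=6
(4, 6): arr[4]=14 > arr[6]=7
(4, 7): arr[4]=14 > arr[7]=11

Total inversions: 15

The array has 15 inversion(s): (0,1), (0,2), (0,3), (0,4), (0,5), (0,6), (0,7), (1,3), (1,5), (2,3), (2,5), (2,6), (4,5), (4,6), (4,7). Each pair (i,j) satisfies i < j and arr[i] > arr[j].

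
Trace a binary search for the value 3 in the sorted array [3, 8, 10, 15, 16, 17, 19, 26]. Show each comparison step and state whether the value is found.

Binary search for 3 in [3, 8, 10, 15, 16, 17, 19, 26]:

lo=0, hi=7, mid=3, arr[mid]=15 -> 15 > 3, search left half
lo=0, hi=2, mid=1, arr[mid]=8 -> 8 > 3, search left half
lo=0, hi=0, mid=0, arr[mid]=3 -> Found target at index 0!

Binary search finds 3 at index 0 after 3 comparisons. The search repeatedly halves the search space by comparing with the middle element.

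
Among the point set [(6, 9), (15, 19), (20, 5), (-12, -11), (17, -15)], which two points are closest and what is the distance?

Computing all pairwise distances among 5 points:

d((6, 9), (15, 19)) = 13.4536 <-- minimum
d((6, 9), (20, 5)) = 14.5602
d((6, 9), (-12, -11)) = 26.9072
d((6, 9), (17, -15)) = 26.4008
d((15, 19), (20, 5)) = 14.8661
d((15, 19), (-12, -11)) = 40.3609
d((15, 19), (17, -15)) = 34.0588
d((20, 5), (-12, -11)) = 35.7771
d((20, 5), (17, -15)) = 20.2237
d((-12, -11), (17, -15)) = 29.2746

Closest pair: (6, 9) and (15, 19) with distance 13.4536

The closest pair is (6, 9) and (15, 19) with Euclidean distance 13.4536. For 5 points, brute-force pairwise comparison is shown above. For large n, the divide-and-conquer algorithm (sort by x, recurse on halves, check the dividing strip) achieves O(n log n).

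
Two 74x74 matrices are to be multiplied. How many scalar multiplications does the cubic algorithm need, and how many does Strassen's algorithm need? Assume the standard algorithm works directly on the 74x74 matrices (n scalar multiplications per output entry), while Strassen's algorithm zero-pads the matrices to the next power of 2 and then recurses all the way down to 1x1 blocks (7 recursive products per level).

Matrix multiplication for 74x74 matrices:

Strassen's algorithm requires power-of-2 dimensions. Pad 74x74 to 128x128 (next power of 2).

Standard algorithm: 74^3 = 405224 multiplications
Strassen's algorithm: 7^(log2(128)) = 7^7 = 823543 multiplications
Difference: 405224 - 823543 = -418319 (Strassen uses MORE here due to padding overhead — for small or just-over-power-of-2 n, padding can outweigh the per-level savings)

Standard: 405224 multiplications (74^3). Strassen: 823543 multiplications (7^7, after padding to 128x128). Strassen reduces 8 recursive multiplications to 7 at each level.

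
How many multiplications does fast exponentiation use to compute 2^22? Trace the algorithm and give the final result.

Computing 2^22 by squaring (build up from 2^1; each line after the first costs one multiplication):

2^1 = 2
2^2 = (2^1)^2 = 2^2 = 4
2^4 = (2^2)^2 = 4^2 = 16
2^5 = 2 * 2^4 = 2 * 16 = 32
2^10 = (2^5)^2 = 32^2 = 1024
2^11 = 2 * 2^10 = 2 * 1024 = 2048
2^22 = (2^11)^2 = 2048^2 = 4194304

Result: 4194304
Multiplications needed: 6 (6 lines after 2^1)

2^22 = 4194304. Using exponentiation by squaring, this requires 6 multiplications. The key idea: if the exponent is even, square the half-power; if odd, multiply by the base once.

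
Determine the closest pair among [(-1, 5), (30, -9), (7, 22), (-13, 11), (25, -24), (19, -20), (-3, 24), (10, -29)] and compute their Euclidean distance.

Computing all pairwise distances among 8 points:

d((-1, 5), (30, -9)) = 34.0147
d((-1, 5), (7, 22)) = 18.7883
d((-1, 5), (-13, 11)) = 13.4164
d((-1, 5), (25, -24)) = 38.9487
d((-1, 5), (19, -20)) = 32.0156
d((-1, 5), (-3, 24)) = 19.105
d((-1, 5), (10, -29)) = 35.7351
d((30, -9), (7, 22)) = 38.6005
d((30, -9), (-13, 11)) = 47.4236
d((30, -9), (25, -24)) = 15.8114
d((30, -9), (19, -20)) = 15.5563
d((30, -9), (-3, 24)) = 46.669
d((30, -9), (10, -29)) = 28.2843
d((7, 22), (-13, 11)) = 22.8254
d((7, 22), (25, -24)) = 49.3964
d((7, 22), (19, -20)) = 43.6807
d((7, 22), (-3, 24)) = 10.198
d((7, 22), (10, -29)) = 51.0882
d((-13, 11), (25, -24)) = 51.6624
d((-13, 11), (19, -20)) = 44.5533
d((-13, 11), (-3, 24)) = 16.4012
d((-13, 11), (10, -29)) = 46.1411
d((25, -24), (19, -20)) = 7.2111 <-- minimum
d((25, -24), (-3, 24)) = 55.5698
d((25, -24), (10, -29)) = 15.8114
d((19, -20), (-3, 24)) = 49.1935
d((19, -20), (10, -29)) = 12.7279
d((-3, 24), (10, -29)) = 54.5711

Closest pair: (25, -24) and (19, -20) with distance 7.2111

The closest pair is (25, -24) and (19, -20) with Euclidean distance 7.2111. For 8 points, brute-force pairwise comparison is shown above. For large n, the divide-and-conquer algorithm (sort by x, recurse on halves, check the dividing strip) achieves O(n log n).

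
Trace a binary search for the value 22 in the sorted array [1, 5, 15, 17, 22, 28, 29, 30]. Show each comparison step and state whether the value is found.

Binary search for 22 in [1, 5, 15, 17, 22, 28, 29, 30]:

lo=0, hi=7, mid=3, arr[mid]=17 -> 17 < 22, search right half
lo=4, hi=7, mid=5, arr[mid]=28 -> 28 > 22, search left half
lo=4, hi=4, mid=4, arr[mid]=22 -> Found target at index 4!

Binary search finds 22 at index 4 after 3 comparisons. The search repeatedly halves the search space by comparing with the middle element.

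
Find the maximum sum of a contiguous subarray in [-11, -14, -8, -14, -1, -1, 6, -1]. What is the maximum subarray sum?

Using Kadane's algorithm on [-11, -14, -8, -14, -1, -1, 6, -1]:

Scanning through the array:
Position 1 (value -14): max_ending_here = -14, max_so_far = -11
Position 2 (value -8): max_ending_here = -8, max_so_far = -8
Position 3 (value -14): max_ending_here = -14, max_so_far = -8
Position 4 (value -1): max_ending_here = -1, max_so_far = -1
Position 5 (value -1): max_ending_here = -1, max_so_far = -1
Position 6 (value 6): max_ending_here = 6, max_so_far = 6
Position 7 (value -1): max_ending_here = 5, max_so_far = 6

Maximum subarray: [6]
Maximum sum: 6

The maximum subarray is [6] with sum 6. This subarray runs from index 6 to index 6.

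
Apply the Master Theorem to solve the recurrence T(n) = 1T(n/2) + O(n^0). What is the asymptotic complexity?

Master Theorem for T(n) = 1T(n/2) + O(n^0):

a = 1, b = 2, c = 0
log_b(a) = log_2(1) = 0.0000

Case 2: c = 0 = log_2(1) = 0.0000
T(n) = O(n^0 log n) = O(log n)

For T(n) = 1T(n/2) + O(n^0): log_2(1) = 0.0000. This is Case 2 of the Master Theorem (c = log_b(a), equal work at all levels), giving O(log n).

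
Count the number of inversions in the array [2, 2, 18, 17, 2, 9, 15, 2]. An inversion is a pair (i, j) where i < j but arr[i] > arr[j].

Finding inversions in [2, 2, 18, 17, 2, 9, 15, 2]:

(2, 3): arr[2]=18 > arr[3]=17
(2, 4): arr[2]=18 > arr[4]=2
(2, 5): arr[2]=18 > arr[5]=9
(2, 6): arr[2]=18 > arr[6]=15
(2, 7): arr[2]=18 > arr[7]=2
(3, 4): arr[3]=17 > arr[4]=2
(3, 5): arr[3]=17 > arr[5]=9
(3, 6): arr[3]=17 > arr[6]=15
(3, 7): arr[3]=17 > arr[7]=2
(5, 7): arr[5]=9 > arr[7]=2
(6, 7): arr[6]=15 > arr[7]=2

Total inversions: 11

The array has 11 inversion(s): (2,3), (2,4), (2,5), (2,6), (2,7), (3,4), (3,5), (3,6), (3,7), (5,7), (6,7). Each pair (i,j) satisfies i < j and arr[i] > arr[j].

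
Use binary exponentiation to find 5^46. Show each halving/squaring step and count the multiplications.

Computing 5^46 by squaring (build up from 5^1; each line after the first costs one multiplication):

5^1 = 5
5^2 = (5^1)^2 = 5^2 = 25
5^4 = (5^2)^2 = 25^2 = 625
5^5 = 5 * 5^4 = 5 * 625 = 3125
5^10 = (5^5)^2 = 3125^2 = 9765625
5^11 = 5 * 5^10 = 5 * 9765625 = 48828125
5^22 = (5^11)^2 = 48828125^2 = 2384185791015625
5^23 = 5 * 5^22 = 5 * 2384185791015625 = 11920928955078125
5^46 = (5^23)^2 = 11920928955078125^2 = 142108547152020037174224853515625

Result: 142108547152020037174224853515625
Multiplications needed: 8 (8 lines after 5^1)

5^46 = 142108547152020037174224853515625. Using exponentiation by squaring, this requires 8 multiplications. The key idea: if the exponent is even, square the half-power; if odd, multiply by the base once.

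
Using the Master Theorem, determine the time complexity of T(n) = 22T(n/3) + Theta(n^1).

Master Theorem for T(n) = 22T(n/3) + O(n^1):

a = 22, b = 3, c = 1
log_b(a) = log_3(22) = 2.8136

Case 1: c = 1 < log_3(22) = 2.8136
T(n) = O(n^(log_3 22))

For T(n) = 22T(n/3) + O(n^1): log_3(22) = 2.8136. This is Case 1 of the Master Theorem (c < log_b(a), work dominated by leaves), giving O(n^(log_3 22)).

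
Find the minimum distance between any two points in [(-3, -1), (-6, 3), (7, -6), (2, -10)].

Computing all pairwise distances among 4 points:

d((-3, -1), (-6, 3)) = 5.0 <-- minimum
d((-3, -1), (7, -6)) = 11.1803
d((-3, -1), (2, -10)) = 10.2956
d((-6, 3), (7, -6)) = 15.8114
d((-6, 3), (2, -10)) = 15.2643
d((7, -6), (2, -10)) = 6.4031

Closest pair: (-3, -1) and (-6, 3) with distance 5.0

The closest pair is (-3, -1) and (-6, 3) with Euclidean distance 5.0. For 4 points, brute-force pairwise comparison is shown above. For large n, the divide-and-conquer algorithm (sort by x, recurse on halves, check the dividing strip) achieves O(n log n).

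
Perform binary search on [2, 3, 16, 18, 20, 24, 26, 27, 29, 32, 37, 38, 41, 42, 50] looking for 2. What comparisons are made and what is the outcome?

Binary search for 2 in [2, 3, 16, 18, 20, 24, 26, 27, 29, 32, 37, 38, 41, 42, 50]:

lo=0, hi=14, mid=7, arr[mid]=27 -> 27 > 2, search left half
lo=0, hi=6, mid=3, arr[mid]=18 -> 18 > 2, search left half
lo=0, hi=2, mid=1, arr[mid]=3 -> 3 > 2, search left half
lo=0, hi=0, mid=0, arr[mid]=2 -> Found target at index 0!

Binary search finds 2 at index 0 after 4 comparisons. The search repeatedly halves the search space by comparing with the middle element.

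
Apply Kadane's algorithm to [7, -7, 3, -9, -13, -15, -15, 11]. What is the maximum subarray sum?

Using Kadane's algorithm on [7, -7, 3, -9, -13, -15, -15, 11]:

Scanning through the array:
Position 1 (value -7): max_ending_here = 0, max_so_far = 7
Position 2 (value 3): max_ending_here = 3, max_so_far = 7
Position 3 (value -9): max_ending_here = -6, max_so_far = 7
Position 4 (value -13): max_ending_here = -13, max_so_far = 7
Position 5 (value -15): max_ending_here = -15, max_so_far = 7
Position 6 (value -15): max_ending_here = -15, max_so_far = 7
Position 7 (value 11): max_ending_here = 11, max_so_far = 11

Maximum subarray: [11]
Maximum sum: 11

The maximum subarray is [11] with sum 11. This subarray runs from index 7 to index 7.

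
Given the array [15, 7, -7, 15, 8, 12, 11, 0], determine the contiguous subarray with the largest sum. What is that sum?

Using Kadane's algorithm on [15, 7, -7, 15, 8, 12, 11, 0]:

Scanning through the array:
Position 1 (value 7): max_ending_here = 22, max_so_far = 22
Position 2 (value -7): max_ending_here = 15, max_so_far = 22
Position 3 (value 15): max_ending_here = 30, max_so_far = 30
Position 4 (value 8): max_ending_here = 38, max_so_far = 38
Position 5 (value 12): max_ending_here = 50, max_so_far = 50
Position 6 (value 11): max_ending_here = 61, max_so_far = 61
Position 7 (value 0): max_ending_here = 61, max_so_far = 61

Maximum subarray: [15, 7, -7, 15, 8, 12, 11]
Maximum sum: 61

The maximum subarray is [15, 7, -7, 15, 8, 12, 11] with sum 61. This subarray runs from index 0 to index 6.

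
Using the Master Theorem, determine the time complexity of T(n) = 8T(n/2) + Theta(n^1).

Master Theorem for T(n) = 8T(n/2) + O(n^1):

a = 8, b = 2, c = 1
log_b(a) = log_2(8) = 3.0000

Case 1: c = 1 < log_2(8) = 3.0000
T(n) = O(n^(log_2 8)) = O(n^3)

For T(n) = 8T(n/2) + O(n^1): log_2(8) = 3.0000. This is Case 1 of the Master Theorem (c < log_b(a), work dominated by leaves), giving O(n^3).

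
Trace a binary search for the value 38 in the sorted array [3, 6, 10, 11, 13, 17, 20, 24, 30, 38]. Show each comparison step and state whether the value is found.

Binary search for 38 in [3, 6, 10, 11, 13, 17, 20, 24, 30, 38]:

lo=0, hi=9, mid=4, arr[mid]=13 -> 13 < 38, search right half
lo=5, hi=9, mid=7, arr[mid]=24 -> 24 < 38, search right half
lo=8, hi=9, mid=8, arr[mid]=30 -> 30 < 38, search right half
lo=9, hi=9, mid=9, arr[mid]=38 -> Found target at index 9!

Binary search finds 38 at index 9 after 4 comparisons. The search repeatedly halves the search space by comparing with the middle element.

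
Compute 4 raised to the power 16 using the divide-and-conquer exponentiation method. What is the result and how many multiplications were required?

Computing 4^16 by squaring (build up from 4^1; each line after the first costs one multiplication):

4^1 = 4
4^2 = (4^1)^2 = 4^2 = 16
4^4 = (4^2)^2 = 16^2 = 256
4^8 = (4^4)^2 = 256^2 = 65536
4^16 = (4^8)^2 = 65536^2 = 4294967296

Result: 4294967296
Multiplications needed: 4 (4 lines after 4^1)

4^16 = 4294967296. Using exponentiation by squaring, this requires 4 multiplications. The key idea: if the exponent is even, square the half-power; if odd, multiply by the base once.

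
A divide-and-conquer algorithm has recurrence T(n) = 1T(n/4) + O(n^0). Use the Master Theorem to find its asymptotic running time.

Master Theorem for T(n) = 1T(n/4) + O(n^0):

a = 1, b = 4, c = 0
log_b(a) = log_4(1) = 0.0000

Case 2: c = 0 = log_4(1) = 0.0000
T(n) = O(n^0 log n) = O(log n)

For T(n) = 1T(n/4) + O(n^0): log_4(1) = 0.0000. This is Case 2 of the Master Theorem (c = log_b(a), equal work at all levels), giving O(log n).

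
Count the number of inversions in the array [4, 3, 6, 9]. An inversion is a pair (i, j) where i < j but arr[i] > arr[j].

Finding inversions in [4, 3, 6, 9]:

(0, 1): arr[0]=4 > arr[1]=3

Total inversions: 1

The array has 1 inversion(s): (0,1). Each pair (i,j) satisfies i < j and arr[i] > arr[j].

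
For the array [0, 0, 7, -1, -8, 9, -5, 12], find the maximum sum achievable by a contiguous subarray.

Using Kadane's algorithm on [0, 0, 7, -1, -8, 9, -5, 12]:

Scanning through the array:
Position 1 (value 0): max_ending_here = 0, max_so_far = 0
Position 2 (value 7): max_ending_here = 7, max_so_far = 7
Position 3 (value -1): max_ending_here = 6, max_so_far = 7
Position 4 (value -8): max_ending_here = -2, max_so_far = 7
Position 5 (value 9): max_ending_here = 9, max_so_far = 9
Position 6 (value -5): max_ending_here = 4, max_so_far = 9
Position 7 (value 12): max_ending_here = 16, max_so_far = 16

Maximum subarray: [9, -5, 12]
Maximum sum: 16

The maximum subarray is [9, -5, 12] with sum 16. This subarray runs from index 5 to index 7.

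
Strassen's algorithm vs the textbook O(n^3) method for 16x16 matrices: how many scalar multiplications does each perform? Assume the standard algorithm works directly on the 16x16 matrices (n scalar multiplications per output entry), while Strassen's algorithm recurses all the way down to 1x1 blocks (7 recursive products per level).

Matrix multiplication for 16x16 matrices:

Standard algorithm: 16^3 = 4096 multiplications
Strassen's algorithm: 7^(log2(16)) = 7^4 = 2401 multiplications
Savings: 4096 - 2401 = 1695 multiplications

Standard: 4096 multiplications (16^3). Strassen: 2401 multiplications (7^4). Strassen reduces 8 recursive multiplications to 7 at each level.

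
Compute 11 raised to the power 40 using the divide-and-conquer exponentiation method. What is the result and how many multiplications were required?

Computing 11^40 by squaring (build up from 11^1; each line after the first costs one multiplication):

11^1 = 11
11^2 = (11^1)^2 = 11^2 = 121
11^4 = (11^2)^2 = 121^2 = 14641
11^5 = 11 * 11^4 = 11 * 14641 = 161051
11^10 = (11^5)^2 = 161051^2 = 25937424601
11^20 = (11^10)^2 = 25937424601^2 = 672749994932560009201
11^40 = (11^20)^2 = 672749994932560009201^2 = 452592555681759518058893560348969204658401

Result: 452592555681759518058893560348969204658401
Multiplications needed: 6 (6 lines after 11^1)

11^40 = 452592555681759518058893560348969204658401. Using exponentiation by squaring, this requires 6 multiplications. The key idea: if the exponent is even, square the half-power; if odd, multiply by the base once.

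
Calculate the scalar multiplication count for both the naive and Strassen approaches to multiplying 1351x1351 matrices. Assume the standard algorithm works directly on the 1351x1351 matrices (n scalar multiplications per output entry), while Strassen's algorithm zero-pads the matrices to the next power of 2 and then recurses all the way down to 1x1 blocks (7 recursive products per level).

Matrix multiplication for 1351x1351 matrices:

Strassen's algorithm requires power-of-2 dimensions. Pad 1351x1351 to 2048x2048 (next power of 2).

Standard algorithm: 1351^3 = 2465846551 multiplications
Strassen's algorithm: 7^(log2(2048)) = 7^11 = 1977326743 multiplications
Savings: 2465846551 - 1977326743 = 488519808 multiplications

Standard: 2465846551 multiplications (1351^3). Strassen: 1977326743 multiplications (7^11, after padding to 2048x2048). Strassen reduces 8 recursive multiplications to 7 at each level.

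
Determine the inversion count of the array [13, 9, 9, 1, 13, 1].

Finding inversions in [13, 9, 9, 1, 13, 1]:

(0, 1): arr[0]=13 > arr[1]=9
(0, 2): arr[0]=13 > arr[2]=9
(0, 3): arr[0]=13 > arr[3]=1
(0, 5): arr[0]=13 > arr[5]=1
(1, 3): arr[1]=9 > arr[3]=1
(1, 5): arr[1]=9 > arr[5]=1
(2, 3): arr[2]=9 > arr[3]=1
(2, 5): arr[2]=9 > arr[5]=1
(4, 5): arr[4]=13 > arr[5]=1

Total inversions: 9

The array has 9 inversion(s): (0,1), (0,2), (0,3), (0,5), (1,3), (1,5), (2,3), (2,5), (4,5). Each pair (i,j) satisfies i < j and arr[i] > arr[j].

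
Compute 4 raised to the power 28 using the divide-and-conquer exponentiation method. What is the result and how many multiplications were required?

Computing 4^28 by squaring (build up from 4^1; each line after the first costs one multiplication):

4^1 = 4
4^2 = (4^1)^2 = 4^2 = 16
4^3 = 4 * 4^2 = 4 * 16 = 64
4^6 = (4^3)^2 = 64^2 = 4096
4^7 = 4 * 4^6 = 4 * 4096 = 16384
4^14 = (4^7)^2 = 16384^2 = 268435456
4^28 = (4^14)^2 = 268435456^2 = 72057594037927936

Result: 72057594037927936
Multiplications needed: 6 (6 lines after 4^1)

4^28 = 72057594037927936. Using exponentiation by squaring, this requires 6 multiplications. The key idea: if the exponent is even, square the half-power; if odd, multiply by the base once.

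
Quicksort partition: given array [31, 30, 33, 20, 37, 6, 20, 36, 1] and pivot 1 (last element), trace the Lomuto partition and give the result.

Lomuto partition with pivot = 1:

Initial array: [31, 30, 33, 20, 37, 6, 20, 36, 1]

arr[0]=31 > 1: no swap
arr[1]=30 > 1: no swap
arr[2]=33 > 1: no swap
arr[3]=20 > 1: no swap
arr[4]=37 > 1: no swap
arr[5]=6 > 1: no swap
arr[6]=20 > 1: no swap
arr[7]=36 > 1: no swap

Place pivot at position 0: [1, 30, 33, 20, 37, 6, 20, 36, 31]
Pivot position: 0

After partitioning with pivot 1, the array becomes [1, 30, 33, 20, 37, 6, 20, 36, 31]. The pivot is placed at index 0. All elements to the left of the pivot are <= 1, and all elements to the right are > 1.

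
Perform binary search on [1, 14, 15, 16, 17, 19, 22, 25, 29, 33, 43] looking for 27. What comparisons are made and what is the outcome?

Binary search for 27 in [1, 14, 15, 16, 17, 19, 22, 25, 29, 33, 43]:

lo=0, hi=10, mid=5, arr[mid]=19 -> 19 < 27, search right half
lo=6, hi=10, mid=8, arr[mid]=29 -> 29 > 27, search left half
lo=6, hi=7, mid=6, arr[mid]=22 -> 22 < 27, search right half
lo=7, hi=7, mid=7, arr[mid]=25 -> 25 < 27, search right half
lo=8 > hi=7, target 27 not found

Binary search determines that 27 is not in the array after 4 comparisons. The search space was exhausted without finding the target.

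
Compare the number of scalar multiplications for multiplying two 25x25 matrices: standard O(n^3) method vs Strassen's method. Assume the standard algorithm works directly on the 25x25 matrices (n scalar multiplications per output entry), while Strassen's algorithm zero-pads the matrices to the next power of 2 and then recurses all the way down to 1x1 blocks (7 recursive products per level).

Matrix multiplication for 25x25 matrices:

Strassen's algorithm requires power-of-2 dimensions. Pad 25x25 to 32x32 (next power of 2).

Standard algorithm: 25^3 = 15625 multiplications
Strassen's algorithm: 7^(log2(32)) = 7^5 = 16807 multiplications
Difference: 15625 - 16807 = -1182 (Strassen uses MORE here due to padding overhead — for small or just-over-power-of-2 n, padding can outweigh the per-level savings)

Standard: 15625 multiplications (25^3). Strassen: 16807 multiplications (7^5, after padding to 32x32). Strassen reduces 8 recursive multiplications to 7 at each level.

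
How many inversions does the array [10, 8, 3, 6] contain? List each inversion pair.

Finding inversions in [10, 8, 3, 6]:

(0, 1): arr[0]=10 > arr[1]=8
(0, 2): arr[0]=10 > arr[2]=3
(0, 3): arr[0]=10 > arr[3]=6
(1, 2): arr[1]=8 > arr[2]=3
(1, 3): arr[1]=8 > arr[3]=6

Total inversions: 5

The array has 5 inversion(s): (0,1), (0,2), (0,3), (1,2), (1,3). Each pair (i,j) satisfies i < j and arr[i] > arr[j].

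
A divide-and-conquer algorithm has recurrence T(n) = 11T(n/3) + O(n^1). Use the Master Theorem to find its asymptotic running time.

Master Theorem for T(n) = 11T(n/3) + O(n^1):

a = 11, b = 3, c = 1
log_b(a) = log_3(11) = 2.1827

Case 1: c = 1 < log_3(11) = 2.1827
T(n) = O(n^(log_3 11))

For T(n) = 11T(n/3) + O(n^1): log_3(11) = 2.1827. This is Case 1 of the Master Theorem (c < log_b(a), work dominated by leaves), giving O(n^(log_3 11)).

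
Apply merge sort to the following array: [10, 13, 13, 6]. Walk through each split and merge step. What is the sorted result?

Merge sort trace:

Split: [10, 13, 13, 6] -> [10, 13] and [13, 6]
  Split: [10, 13] -> [10] and [13]
  Merge: [10] + [13] -> [10, 13]
  Split: [13, 6] -> [13] and [6]
  Merge: [13] + [6] -> [6, 13]
Merge: [10, 13] + [6, 13] -> [6, 10, 13, 13]

Final sorted array: [6, 10, 13, 13]

The merge sort proceeds by recursively splitting the array and merging sorted halves.
After all merges, the sorted array is [6, 10, 13, 13].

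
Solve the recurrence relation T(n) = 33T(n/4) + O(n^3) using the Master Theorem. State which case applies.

Master Theorem for T(n) = 33T(n/4) + O(n^3):

a = 33, b = 4, c = 3
log_b(a) = log_4(33) = 2.5222

Case 3: c = 3 > log_4(33) = 2.5222
T(n) = O(n^3) = O(n^3)

For T(n) = 33T(n/4) + O(n^3): log_4(33) = 2.5222. This is Case 3 of the Master Theorem (c > log_b(a), work dominated by root), giving O(n^3).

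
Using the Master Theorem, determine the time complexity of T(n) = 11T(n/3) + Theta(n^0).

Master Theorem for T(n) = 11T(n/3) + O(n^0):

a = 11, b = 3, c = 0
log_b(a) = log_3(11) = 2.1827

Case 1: c = 0 < log_3(11) = 2.1827
T(n) = O(n^(log_3 11))

For T(n) = 11T(n/3) + O(n^0): log_3(11) = 2.1827. This is Case 1 of the Master Theorem (c < log_b(a), work dominated by leaves), giving O(n^(log_3 11)).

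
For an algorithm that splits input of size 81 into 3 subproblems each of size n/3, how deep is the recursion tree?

For divide and conquer with division factor 3:

Problem sizes at each level:
Level 0: 81
Level 1: 27
Level 2: 9
Level 3: 3
Level 4: 1

The root is level 0 and the size-1 base case is level 4 (the tree spans levels 0 through 4, i.e. 5 levels counting the root), so the depth is the number of divisions: log_3(81) = 4

The recursion tree depth is log_3(81) = 4. At each level, the problem size is divided by 3, so it takes 4 divisions to reduce to a base case of size 1. The algorithm makes 3 recursive calls at each level.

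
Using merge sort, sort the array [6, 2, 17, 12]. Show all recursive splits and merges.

Merge sort trace:

Split: [6, 2, 17, 12] -> [6, 2] and [17, 12]
  Split: [6, 2] -> [6] and [2]
  Merge: [6] + [2] -> [2, 6]
  Split: [17, 12] -> [17] and [12]
  Merge: [17] + [12] -> [12, 17]
Merge: [2, 6] + [12, 17] -> [2, 6, 12, 17]

Final sorted array: [2, 6, 12, 17]

The merge sort proceeds by recursively splitting the array and merging sorted halves.
After all merges, the sorted array is [2, 6, 12, 17].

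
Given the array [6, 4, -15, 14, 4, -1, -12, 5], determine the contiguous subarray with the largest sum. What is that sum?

Using Kadane's algorithm on [6, 4, -15, 14, 4, -1, -12, 5]:

Scanning through the array:
Position 1 (value 4): max_ending_here = 10, max_so_far = 10
Position 2 (value -15): max_ending_here = -5, max_so_far = 10
Position 3 (value 14): max_ending_here = 14, max_so_far = 14
Position 4 (value 4): max_ending_here = 18, max_so_far = 18
Position 5 (value -1): max_ending_here = 17, max_so_far = 18
Position 6 (value -12): max_ending_here = 5, max_so_far = 18
Position 7 (value 5): max_ending_here = 10, max_so_far = 18

Maximum subarray: [14, 4]
Maximum sum: 18

The maximum subarray is [14, 4] with sum 18. This subarray runs from index 3 to index 4.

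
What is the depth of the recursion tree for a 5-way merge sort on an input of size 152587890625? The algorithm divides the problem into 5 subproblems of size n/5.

For divide and conquer with division factor 5:

Problem sizes at each level:
Level 0: 152587890625
Level 1: 30517578125
Level 2: 6103515625
Level 3: 1220703125
Level 4: 244140625
Level 5: 48828125
Level 6: 9765625
Level 7: 1953125
Level 8: 390625
Level 9: 78125
Level 10: 15625
Level 11: 3125
Level 12: 625
Level 13: 125
Level 14: 25
Level 15: 5
Level 16: 1

The root is level 0 and the size-1 base case is level 16 (the tree spans levels 0 through 16, i.e. 17 levels counting the root), so the depth is the number of divisions: log_5(152587890625) = 16

The recursion tree depth is log_5(152587890625) = 16. At each level, the problem size is divided by 5, so it takes 16 divisions to reduce to a base case of size 1. The algorithm makes 5 recursive calls at each level.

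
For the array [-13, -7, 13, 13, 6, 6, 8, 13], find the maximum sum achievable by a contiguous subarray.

Using Kadane's algorithm on [-13, -7, 13, 13, 6, 6, 8, 13]:

Scanning through the array:
Position 1 (value -7): max_ending_here = -7, max_so_far = -7
Position 2 (value 13): max_ending_here = 13, max_so_far = 13
Position 3 (value 13): max_ending_here = 26, max_so_far = 26
Position 4 (value 6): max_ending_here = 32, max_so_far = 32
Position 5 (value 6): max_ending_here = 38, max_so_far = 38
Position 6 (value 8): max_ending_here = 46, max_so_far = 46
Position 7 (value 13): max_ending_here = 59, max_so_far = 59

Maximum subarray: [13, 13, 6, 6, 8, 13]
Maximum sum: 59

The maximum subarray is [13, 13, 6, 6, 8, 13] with sum 59. This subarray runs from index 2 to index 7.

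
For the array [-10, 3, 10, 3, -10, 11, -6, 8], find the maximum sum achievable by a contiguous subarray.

Using Kadane's algorithm on [-10, 3, 10, 3, -10, 11, -6, 8]:

Scanning through the array:
Position 1 (value 3): max_ending_here = 3, max_so_far = 3
Position 2 (value 10): max_ending_here = 13, max_so_far = 13
Position 3 (value 3): max_ending_here = 16, max_so_far = 16
Position 4 (value -10): max_ending_here = 6, max_so_far = 16
Position 5 (value 11): max_ending_here = 17, max_so_far = 17
Position 6 (value -6): max_ending_here = 11, max_so_far = 17
Position 7 (value 8): max_ending_here = 19, max_so_far = 19

Maximum subarray: [3, 10, 3, -10, 11, -6, 8]
Maximum sum: 19

The maximum subarray is [3, 10, 3, -10, 11, -6, 8] with sum 19. This subarray runs from index 1 to index 7.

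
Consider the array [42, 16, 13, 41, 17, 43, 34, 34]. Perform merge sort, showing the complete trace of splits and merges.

Merge sort trace:

Split: [42, 16, 13, 41, 17, 43, 34, 34] -> [42, 16, 13, 41] and [17, 43, 34, 34]
  Split: [42, 16, 13, 41] -> [42, 16] and [13, 41]
    Split: [42, 16] -> [42] and [16]
    Merge: [42] + [16] -> [16, 42]
    Split: [13, 41] -> [13] and [41]
    Merge: [13] + [41] -> [13, 41]
  Merge: [16, 42] + [13, 41] -> [13, 16, 41, 42]
  Split: [17, 43, 34, 34] -> [17, 43] and [34, 34]
    Split: [17, 43] -> [17] and [43]
    Merge: [17] + [43] -> [17, 43]
    Split: [34, 34] -> [34] and [34]
    Merge: [34] + [34] -> [34, 34]
  Merge: [17, 43] + [34, 34] -> [17, 34, 34, 43]
Merge: [13, 16, 41, 42] + [17, 34, 34, 43] -> [13, 16, 17, 34, 34, 41, 42, 43]

Final sorted array: [13, 16, 17, 34, 34, 41, 42, 43]

The merge sort proceeds by recursively splitting the array and merging sorted halves.
After all merges, the sorted array is [13, 16, 17, 34, 34, 41, 42, 43].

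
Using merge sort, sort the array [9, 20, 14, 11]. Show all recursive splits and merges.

Merge sort trace:

Split: [9, 20, 14, 11] -> [9, 20] and [14, 11]
  Split: [9, 20] -> [9] and [20]
  Merge: [9] + [20] -> [9, 20]
  Split: [14, 11] -> [14] and [11]
  Merge: [14] + [11] -> [11, 14]
Merge: [9, 20] + [11, 14] -> [9, 11, 14, 20]

Final sorted array: [9, 11, 14, 20]

The merge sort proceeds by recursively splitting the array and merging sorted halves.
After all merges, the sorted array is [9, 11, 14, 20].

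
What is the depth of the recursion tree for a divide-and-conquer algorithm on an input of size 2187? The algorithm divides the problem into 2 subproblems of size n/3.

For divide and conquer with division factor 3:

Problem sizes at each level:
Level 0: 2187
Level 1: 729
Level 2: 243
Level 3: 81
Level 4: 27
Level 5: 9
Level 6: 3
Level 7: 1

The root is level 0 and the size-1 base case is level 7 (the tree spans levels 0 through 7, i.e. 8 levels counting the root), so the depth is the number of divisions: log_3(2187) = 7

The recursion tree depth is log_3(2187) = 7. At each level, the problem size is divided by 3, so it takes 7 divisions to reduce to a base case of size 1. The algorithm makes 2 recursive calls at each level.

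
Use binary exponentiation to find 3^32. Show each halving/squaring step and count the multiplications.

Computing 3^32 by squaring (build up from 3^1; each line after the first costs one multiplication):

3^1 = 3
3^2 = (3^1)^2 = 3^2 = 9
3^4 = (3^2)^2 = 9^2 = 81
3^8 = (3^4)^2 = 81^2 = 6561
3^16 = (3^8)^2 = 6561^2 = 43046721
3^32 = (3^16)^2 = 43046721^2 = 1853020188851841

Result: 1853020188851841
Multiplications needed: 5 (5 lines after 3^1)

3^32 = 1853020188851841. Using exponentiation by squaring, this requires 5 multiplications. The key idea: if the exponent is even, square the half-power; if odd, multiply by the base once.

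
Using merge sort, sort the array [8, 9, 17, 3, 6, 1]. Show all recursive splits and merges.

Merge sort trace:

Split: [8, 9, 17, 3, 6, 1] -> [8, 9, 17] and [3, 6, 1]
  Split: [8, 9, 17] -> [8] and [9, 17]
    Split: [9, 17] -> [9] and [17]
    Merge: [9] + [17] -> [9, 17]
  Merge: [8] + [9, 17] -> [8, 9, 17]
  Split: [3, 6, 1] -> [3] and [6, 1]
    Split: [6, 1] -> [6] and [1]
    Merge: [6] + [1] -> [1, 6]
  Merge: [3] + [1, 6] -> [1, 3, 6]
Merge: [8, 9, 17] + [1, 3, 6] -> [1, 3, 6, 8, 9, 17]

Final sorted array: [1, 3, 6, 8, 9, 17]

The merge sort proceeds by recursively splitting the array and merging sorted halves.
After all merges, the sorted array is [1, 3, 6, 8, 9, 17].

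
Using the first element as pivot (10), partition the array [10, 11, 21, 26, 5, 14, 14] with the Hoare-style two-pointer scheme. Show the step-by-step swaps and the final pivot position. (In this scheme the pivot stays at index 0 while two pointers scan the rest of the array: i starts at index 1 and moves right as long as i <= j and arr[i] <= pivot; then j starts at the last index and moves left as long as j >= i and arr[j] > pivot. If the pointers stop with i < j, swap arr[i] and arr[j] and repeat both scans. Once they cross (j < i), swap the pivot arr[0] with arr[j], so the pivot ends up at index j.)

Hoare-style two-pointer partition with pivot = 10:

Initial array: [10, 11, 21, 26, 5, 14, 14]

Pointers start at i = 1, j = 6.
i stops at index 1 (arr[1]=11 > 10), j stops at index 4 (arr[4]=5 <= 10): swap arr[1] and arr[4], array becomes [10, 5, 21, 26, 11, 14, 14]
i ends at 2, j ends at 1: the pointers have crossed (j < i), so scanning stops.

Swap pivot arr[0] with arr[1] to place pivot at position 1: [5, 10, 21, 26, 11, 14, 14]
Pivot position: 1

After partitioning with pivot 10, the array becomes [5, 10, 21, 26, 11, 14, 14]. The pivot is placed at index 1. All elements to the left of the pivot are <= 10, and all elements to the right are > 10.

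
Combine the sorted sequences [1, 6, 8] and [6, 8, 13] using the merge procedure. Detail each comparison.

Merging process:

Compare 1 vs 6: take 1 from left. Merged: [1]
Compare 6 vs 6: take 6 from left. Merged: [1, 6]
Compare 8 vs 6: take 6 from right. Merged: [1, 6, 6]
Compare 8 vs 8: take 8 from left. Merged: [1, 6, 6, 8]
Append remaining from right: [8, 13]. Merged: [1, 6, 6, 8, 8, 13]

Final merged array: [1, 6, 6, 8, 8, 13]
Total comparisons: 4

The merged array is [1, 6, 6, 8, 8, 13], requiring 4 comparisons. The merge step runs in O(n) time where n is the total number of elements.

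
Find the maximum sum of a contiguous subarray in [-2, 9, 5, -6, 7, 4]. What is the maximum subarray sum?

Using Kadane's algorithm on [-2, 9, 5, -6, 7, 4]:

Scanning through the array:
Position 1 (value 9): max_ending_here = 9, max_so_far = 9
Position 2 (value 5): max_ending_here = 14, max_so_far = 14
Position 3 (value -6): max_ending_here = 8, max_so_far = 14
Position 4 (value 7): max_ending_here = 15, max_so_far = 15
Position 5 (value 4): max_ending_here = 19, max_so_far = 19

Maximum subarray: [9, 5, -6, 7, 4]
Maximum sum: 19

The maximum subarray is [9, 5, -6, 7, 4] with sum 19. This subarray runs from index 1 to index 5.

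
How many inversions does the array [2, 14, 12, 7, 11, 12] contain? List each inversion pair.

Finding inversions in [2, 14, 12, 7, 11, 12]:

(1, 2): arr[1]=14 > arr[2]=12
(1, 3): arr[1]=14 > arr[3]=7
(1, 4): arr[1]=14 > arr[4]=11
(1, 5): arr[1]=14 > arr[5]=12
(2, 3): arr[2]=12 > arr[3]=7
(2, 4): arr[2]=12 > arr[4]=11

Total inversions: 6

The array has 6 inversion(s): (1,2), (1,3), (1,4), (1,5), (2,3), (2,4). Each pair (i,j) satisfies i < j and arr[i] > arr[j].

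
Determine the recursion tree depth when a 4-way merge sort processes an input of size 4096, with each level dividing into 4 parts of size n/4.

For divide and conquer with division factor 4:

Problem sizes at each level:
Level 0: 4096
Level 1: 1024
Level 2: 256
Level 3: 64
Level 4: 16
Level 5: 4
Level 6: 1

The root is level 0 and the size-1 base case is level 6 (the tree spans levels 0 through 6, i.e. 7 levels counting the root), so the depth is the number of divisions: log_4(4096) = 6

The recursion tree depth is log_4(4096) = 6. At each level, the problem size is divided by 4, so it takes 6 divisions to reduce to a base case of size 1. The algorithm makes 4 recursive calls at each level.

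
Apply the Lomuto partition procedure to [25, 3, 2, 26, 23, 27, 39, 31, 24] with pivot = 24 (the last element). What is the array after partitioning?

Lomuto partition with pivot = 24:

Initial array: [25, 3, 2, 26, 23, 27, 39, 31, 24]

arr[0]=25 > 24: no swap
arr[1]=3 <= 24: swap with position 0, array becomes [3, 25, 2, 26, 23, 27, 39, 31, 24]
arr[2]=2 <= 24: swap with position 1, array becomes [3, 2, 25, 26, 23, 27, 39, 31, 24]
arr[3]=26 > 24: no swap
arr[4]=23 <= 24: swap with position 2, array becomes [3, 2, 23, 26, 25, 27, 39, 31, 24]
arr[5]=27 > 24: no swap
arr[6]=39 > 24: no swap
arr[7]=31 > 24: no swap

Place pivot at position 3: [3, 2, 23, 24, 25, 27, 39, 31, 26]
Pivot position: 3

After partitioning with pivot 24, the array becomes [3, 2, 23, 24, 25, 27, 39, 31, 26]. The pivot is placed at index 3. All elements to the left of the pivot are <= 24, and all elements to the right are > 24.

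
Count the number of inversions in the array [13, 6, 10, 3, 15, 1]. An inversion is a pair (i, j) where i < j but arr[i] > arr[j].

Finding inversions in [13, 6, 10, 3, 15, 1]:

(0, 1): arr[0]=13 > arr[1]=6
(0, 2): arr[0]=13 > arr[2]=10
(0, 3): arr[0]=13 > arr[3]=3
(0, 5): arr[0]=13 > arr[5]=1
(1, 3): arr[1]=6 > arr[3]=3
(1, 5): arr[1]=6 > arr[5]=1
(2, 3): arr[2]=10 > arr[3]=3
(2, 5): arr[2]=10 > arr[5]=1
(3, 5): arr[3]=3 > arr[5]=1
(4, 5): arr[4]=15 > arr[5]=1

Total inversions: 10

The array has 10 inversion(s): (0,1), (0,2), (0,3), (0,5), (1,3), (1,5), (2,3), (2,5), (3,5), (4,5). Each pair (i,j) satisfies i < j and arr[i] > arr[j].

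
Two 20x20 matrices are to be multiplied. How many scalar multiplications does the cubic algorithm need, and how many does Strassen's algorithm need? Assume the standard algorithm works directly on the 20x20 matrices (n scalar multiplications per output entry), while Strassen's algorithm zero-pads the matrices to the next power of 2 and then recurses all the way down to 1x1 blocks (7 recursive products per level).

Matrix multiplication for 20x20 matrices:

Strassen's algorithm requires power-of-2 dimensions. Pad 20x20 to 32x32 (next power of 2).

Standard algorithm: 20^3 = 8000 multiplications
Strassen's algorithm: 7^(log2(32)) = 7^5 = 16807 multiplications
Difference: 8000 - 16807 = -8807 (Strassen uses MORE here due to padding overhead — for small or just-over-power-of-2 n, padding can outweigh the per-level savings)

Standard: 8000 multiplications (20^3). Strassen: 16807 multiplications (7^5, after padding to 32x32). Strassen reduces 8 recursive multiplications to 7 at each level.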